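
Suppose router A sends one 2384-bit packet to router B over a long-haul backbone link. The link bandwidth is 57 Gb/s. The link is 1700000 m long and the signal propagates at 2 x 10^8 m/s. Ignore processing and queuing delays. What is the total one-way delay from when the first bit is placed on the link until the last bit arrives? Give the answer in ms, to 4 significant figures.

8.500 ms

Transmission delay = L/R = 2384 / 57000000000 = 4.18246e-05 ms.
Propagation delay = d/s = 1700000 m / 200000000 m/s = 8.5 ms.
Total = 8.500 ms.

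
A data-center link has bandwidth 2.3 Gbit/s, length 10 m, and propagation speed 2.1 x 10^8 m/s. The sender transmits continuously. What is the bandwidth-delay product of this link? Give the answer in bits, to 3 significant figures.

Propagation delay = 10 / 210000000 = 4.7619e-08 s.
BDP = R × t_prop = 2300000000 × 4.7619e-08 = 109.524 bits.

110 bits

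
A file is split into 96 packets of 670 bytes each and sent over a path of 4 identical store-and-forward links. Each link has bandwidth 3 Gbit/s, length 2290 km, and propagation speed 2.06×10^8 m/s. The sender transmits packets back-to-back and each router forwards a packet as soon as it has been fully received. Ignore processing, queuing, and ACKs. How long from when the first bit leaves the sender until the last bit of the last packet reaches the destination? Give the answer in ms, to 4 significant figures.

44.64 ms

Per-hop transmission t_tx = L/R = 5360/3000000000 = 0.00178667 ms.
Per-hop propagation t_prop = 2290000/206000000 = 11.1165 ms.
Pipeline fill: first packet needs 4·t_tx to clear all hops; remaining 95 packets each add one t_tx.
Total = (4+96-1)·t_tx + 4·t_prop = 99·0.00178667 + 4·11.1165 = 44.64 ms.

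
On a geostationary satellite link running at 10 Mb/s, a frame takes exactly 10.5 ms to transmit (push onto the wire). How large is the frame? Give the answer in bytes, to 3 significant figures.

L = R × t_tx = 10000000 b/s × 0.0105 s = 105000 bits.
In bytes: 105000 / 8 = 13100 bytes.

13100 bytes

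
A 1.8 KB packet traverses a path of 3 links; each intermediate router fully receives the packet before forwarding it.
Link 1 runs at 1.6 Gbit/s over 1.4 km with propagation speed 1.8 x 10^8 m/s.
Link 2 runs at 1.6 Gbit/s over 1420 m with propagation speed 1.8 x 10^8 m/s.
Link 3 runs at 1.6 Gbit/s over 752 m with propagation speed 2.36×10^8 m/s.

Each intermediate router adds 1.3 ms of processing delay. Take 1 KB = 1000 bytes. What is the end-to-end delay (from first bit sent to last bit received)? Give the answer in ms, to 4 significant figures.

L = 14400 bits.
Transmission delay per hop = L/R = 14400/1600000000 = 0.009 ms; 3 hops → 0.027 ms.
Propagation delays (d/s per hop): 0.00777778, 0.00788889, 0.00318644 ms; sum = 0.0188531 ms.
Processing at 2 router(s): 2 × 1.3 ms = 2.6 ms.
End-to-end = 2.646 ms.

2.646 ms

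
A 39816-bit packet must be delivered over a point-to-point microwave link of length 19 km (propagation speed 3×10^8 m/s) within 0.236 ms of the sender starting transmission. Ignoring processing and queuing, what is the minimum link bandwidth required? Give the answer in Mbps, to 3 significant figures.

Propagation delay = 19000 / 300000000 = 0.0633333 ms.
Transmission budget = 0.236 − 0.0633333 = 0.172667 ms.
R ≥ L / t_tx = 39816 bits / 0.000172667 s = 231 Mbps.

231 Mbps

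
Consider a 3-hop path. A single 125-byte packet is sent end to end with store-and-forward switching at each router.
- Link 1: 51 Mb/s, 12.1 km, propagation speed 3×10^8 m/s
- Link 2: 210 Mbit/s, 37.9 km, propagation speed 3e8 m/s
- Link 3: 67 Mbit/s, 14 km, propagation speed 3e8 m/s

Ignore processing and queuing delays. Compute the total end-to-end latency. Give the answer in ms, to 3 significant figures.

L = 125 × 8 = 1000 bits.
Transmission delays (L/R per hop): 0.0196078, 0.0047619, 0.0149254 ms; sum = 0.0392951 ms.
Propagation delays (d/s per hop): 0.0403333, 0.126333, 0.0466667 ms; sum = 0.213333 ms.
End-to-end = 0.253 ms.

0.253 ms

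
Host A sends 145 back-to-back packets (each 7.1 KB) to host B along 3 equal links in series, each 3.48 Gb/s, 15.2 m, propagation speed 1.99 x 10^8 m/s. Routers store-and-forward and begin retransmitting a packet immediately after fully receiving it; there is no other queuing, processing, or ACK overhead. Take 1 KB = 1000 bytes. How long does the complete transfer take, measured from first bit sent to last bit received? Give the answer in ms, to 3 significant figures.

2.40 ms

Per-hop transmission t_tx = L/R = 56800/3480000000 = 0.0163218 ms.
Per-hop propagation t_prop = 15.2/199000000 = 7.63819e-05 ms.
Pipeline fill: first packet needs 3·t_tx to clear all hops; remaining 144 packets each add one t_tx.
Total = (3+145-1)·t_tx + 3·t_prop = 147·0.0163218 + 3·7.63819e-05 = 2.40 ms.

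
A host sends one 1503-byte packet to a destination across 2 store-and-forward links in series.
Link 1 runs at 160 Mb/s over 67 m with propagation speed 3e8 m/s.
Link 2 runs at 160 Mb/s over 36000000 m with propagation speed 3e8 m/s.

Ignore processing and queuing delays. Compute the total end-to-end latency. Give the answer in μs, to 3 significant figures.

L = 1503 × 8 = 12024 bits.
Transmission delay per hop = L/R = 12024/160000000 = 75.15 μs; 2 hops → 150.3 μs.
Propagation delays (d/s per hop): 0.223333, 120000 μs; sum = 120000 μs.
End-to-end = 120000 μs.

120000 μs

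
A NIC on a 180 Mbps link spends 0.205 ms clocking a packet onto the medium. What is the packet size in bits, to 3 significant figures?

L = R × t_tx = 180000000 b/s × 0.000205 s = 36900 bits.

36900 bits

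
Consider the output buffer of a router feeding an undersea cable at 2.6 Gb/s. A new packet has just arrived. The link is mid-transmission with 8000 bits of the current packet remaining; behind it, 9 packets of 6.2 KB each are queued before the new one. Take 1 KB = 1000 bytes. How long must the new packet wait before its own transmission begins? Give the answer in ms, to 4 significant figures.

0.1748 ms

Each queued packet: L/R = 49600/2600000000 = 0.0190769 ms.
9 queued → 0.171692 ms.
Plus remaining 8000 bits of current packet: 0.00307692 ms.
Queuing delay = 0.1748 ms.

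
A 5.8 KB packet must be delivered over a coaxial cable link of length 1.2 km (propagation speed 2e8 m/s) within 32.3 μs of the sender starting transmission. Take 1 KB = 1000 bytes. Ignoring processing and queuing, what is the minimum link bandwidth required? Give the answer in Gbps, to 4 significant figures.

1.764 Gbps

L = 46400 bits.
Propagation delay = 1200 / 200000000 = 6 μs.
Transmission budget = 32.3 − 6 = 26.3 μs.
R ≥ L / t_tx = 46400 bits / 2.63e-05 s = 1.764 Gbps.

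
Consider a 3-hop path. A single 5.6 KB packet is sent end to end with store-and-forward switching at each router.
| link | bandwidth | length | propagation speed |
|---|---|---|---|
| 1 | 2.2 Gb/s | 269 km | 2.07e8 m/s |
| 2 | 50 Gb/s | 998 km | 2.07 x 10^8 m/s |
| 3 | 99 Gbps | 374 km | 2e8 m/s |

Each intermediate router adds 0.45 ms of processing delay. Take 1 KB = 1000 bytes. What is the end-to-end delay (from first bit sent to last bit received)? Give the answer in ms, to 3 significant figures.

L = 44800 bits.
Transmission delays (L/R per hop): 0.0203636, 0.000896, 0.000452525 ms; sum = 0.0217122 ms.
Propagation delays (d/s per hop): 1.29952, 4.82126, 1.87 ms; sum = 7.99077 ms.
Processing at 2 router(s): 2 × 0.45 ms = 0.9 ms.
End-to-end = 8.91 ms.

8.91 ms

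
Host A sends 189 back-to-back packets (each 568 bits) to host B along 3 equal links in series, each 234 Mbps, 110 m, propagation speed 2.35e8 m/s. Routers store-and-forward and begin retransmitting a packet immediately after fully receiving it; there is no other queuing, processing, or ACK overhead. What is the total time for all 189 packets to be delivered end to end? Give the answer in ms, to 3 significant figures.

Per-hop transmission t_tx = L/R = 568/234000000 = 0.00242735 ms.
Per-hop propagation t_prop = 110/235000000 = 0.000468085 ms.
Pipeline fill: first packet needs 3·t_tx to clear all hops; remaining 188 packets each add one t_tx.
Total = (3+189-1)·t_tx + 3·t_prop = 191·0.00242735 + 3·0.000468085 = 0.465 ms.

0.465 ms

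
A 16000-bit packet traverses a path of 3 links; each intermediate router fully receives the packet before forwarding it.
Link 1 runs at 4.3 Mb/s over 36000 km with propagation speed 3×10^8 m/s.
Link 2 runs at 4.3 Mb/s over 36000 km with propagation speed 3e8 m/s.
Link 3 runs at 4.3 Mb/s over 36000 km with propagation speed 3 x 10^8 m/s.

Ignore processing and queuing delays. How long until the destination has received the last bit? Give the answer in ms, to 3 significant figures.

Transmission delay per hop = L/R = 16000/4300000 = 3.72093 ms; 3 hops → 11.1628 ms.
Propagation delays (d/s per hop): 120, 120, 120 ms; sum = 360 ms.
End-to-end = 371 ms.

371 ms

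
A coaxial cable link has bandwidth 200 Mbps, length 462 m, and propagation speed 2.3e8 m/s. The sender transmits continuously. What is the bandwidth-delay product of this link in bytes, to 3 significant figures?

Propagation delay = 462 / 2.3e+08 = 2.0087e-06 s.
BDP = R × t_prop = 200000000 × 2.0087e-06 = 401.739 bits.
In bytes: 401.739/8 = 50.2 bytes.

50.2 bytes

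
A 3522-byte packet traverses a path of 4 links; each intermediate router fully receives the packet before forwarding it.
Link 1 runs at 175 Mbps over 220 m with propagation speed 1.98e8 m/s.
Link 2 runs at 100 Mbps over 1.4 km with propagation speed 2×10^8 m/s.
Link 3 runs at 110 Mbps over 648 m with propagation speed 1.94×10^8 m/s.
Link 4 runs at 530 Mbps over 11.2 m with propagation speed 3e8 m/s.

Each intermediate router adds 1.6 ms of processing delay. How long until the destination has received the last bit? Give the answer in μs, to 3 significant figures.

5560 μs

L = 3522 × 8 = 28176 bits.
Transmission delays (L/R per hop): 161.006, 281.76, 256.145, 53.1623 μs; sum = 752.073 μs.
Propagation delays (d/s per hop): 1.11111, 7, 3.34021, 0.0373333 μs; sum = 11.4887 μs.
Processing at 3 router(s): 3 × 1.6 ms = 4800 μs.
End-to-end = 5560 μs.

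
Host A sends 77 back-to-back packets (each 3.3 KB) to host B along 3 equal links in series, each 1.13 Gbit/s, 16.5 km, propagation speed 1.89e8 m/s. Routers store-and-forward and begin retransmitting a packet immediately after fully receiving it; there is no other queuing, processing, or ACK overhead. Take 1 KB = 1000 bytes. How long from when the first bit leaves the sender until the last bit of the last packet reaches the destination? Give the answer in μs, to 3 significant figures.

2110 μs

Per-hop transmission t_tx = L/R = 26400/1130000000 = 23.3628 μs.
Per-hop propagation t_prop = 16500/189000000 = 87.3016 μs.
Pipeline fill: first packet needs 3·t_tx to clear all hops; remaining 76 packets each add one t_tx.
Total = (3+77-1)·t_tx + 3·t_prop = 79·23.3628 + 3·87.3016 = 2110 μs.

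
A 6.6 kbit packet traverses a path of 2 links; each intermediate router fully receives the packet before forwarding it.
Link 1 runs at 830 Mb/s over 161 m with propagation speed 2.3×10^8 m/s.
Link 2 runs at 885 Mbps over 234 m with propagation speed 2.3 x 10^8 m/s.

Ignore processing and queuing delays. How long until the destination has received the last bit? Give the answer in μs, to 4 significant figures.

17.13 μs

L = 6600 bits.
Transmission delays (L/R per hop): 7.95181, 7.45763 μs; sum = 15.4094 μs.
Propagation delays (d/s per hop): 0.7, 1.01739 μs; sum = 1.71739 μs.
End-to-end = 17.13 μs.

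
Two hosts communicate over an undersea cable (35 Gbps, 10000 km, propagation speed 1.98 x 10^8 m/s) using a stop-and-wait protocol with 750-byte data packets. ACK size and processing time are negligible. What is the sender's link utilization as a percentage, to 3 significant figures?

t_tx = L/R = 6000/35000000000 = 1.71429e-07 s.
t_prop = 10000000/198000000 = 0.0505051 s; RTT = 0.10101 s.
Cycle = t_tx + RTT = 0.10101 s.
Utilization = t_tx / cycle = 1.71429e-07/0.10101 = 0.000170 %.

0.000170 %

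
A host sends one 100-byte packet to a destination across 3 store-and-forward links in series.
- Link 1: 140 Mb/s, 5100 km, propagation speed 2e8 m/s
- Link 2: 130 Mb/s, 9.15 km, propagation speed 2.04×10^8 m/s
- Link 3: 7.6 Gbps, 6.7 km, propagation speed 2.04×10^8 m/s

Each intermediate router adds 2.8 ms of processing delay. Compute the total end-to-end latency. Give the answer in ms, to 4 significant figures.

31.19 ms

L = 100 × 8 = 800 bits.
Transmission delays (L/R per hop): 0.00571429, 0.00615385, 0.000105263 ms; sum = 0.0119734 ms.
Propagation delays (d/s per hop): 25.5, 0.0448529, 0.0328431 ms; sum = 25.5777 ms.
Processing at 2 router(s): 2 × 2.8 ms = 5.6 ms.
End-to-end = 31.19 ms.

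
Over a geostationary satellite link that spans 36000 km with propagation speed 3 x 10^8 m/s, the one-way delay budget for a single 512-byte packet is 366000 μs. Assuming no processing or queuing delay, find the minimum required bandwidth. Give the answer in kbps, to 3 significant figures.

L = 4096 bits.
Propagation delay = 36000000 / 300000000 = 120000 μs.
Transmission budget = 366000 − 120000 = 246000 μs.
R ≥ L / t_tx = 4096 bits / 0.246 s = 16.7 kbps.

16.7 kbps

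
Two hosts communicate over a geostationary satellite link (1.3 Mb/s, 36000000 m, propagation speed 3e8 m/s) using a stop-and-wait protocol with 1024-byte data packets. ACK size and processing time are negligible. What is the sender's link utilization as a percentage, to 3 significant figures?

2.56 %

t_tx = L/R = 8192/1300000 = 0.00630154 s.
t_prop = 36000000/300000000 = 0.12 s; RTT = 0.24 s.
Cycle = t_tx + RTT = 0.246302 s.
Utilization = t_tx / cycle = 0.00630154/0.246302 = 2.56 %.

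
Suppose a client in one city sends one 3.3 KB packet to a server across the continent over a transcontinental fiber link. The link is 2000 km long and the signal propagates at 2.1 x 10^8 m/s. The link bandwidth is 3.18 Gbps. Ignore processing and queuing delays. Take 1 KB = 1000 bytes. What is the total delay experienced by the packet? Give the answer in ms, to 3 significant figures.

9.53 ms

L = 26400 bits.
Transmission delay = L/R = 26400 / 3180000000 = 0.00830189 ms.
Propagation delay = d/s = 2000000 m / 210000000 m/s = 9.52381 ms.
Total = 9.53 ms.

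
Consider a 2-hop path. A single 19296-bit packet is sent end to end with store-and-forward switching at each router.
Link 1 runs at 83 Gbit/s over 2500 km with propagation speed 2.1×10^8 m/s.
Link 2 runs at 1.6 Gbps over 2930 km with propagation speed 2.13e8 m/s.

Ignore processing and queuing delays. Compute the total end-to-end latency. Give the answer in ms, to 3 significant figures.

Transmission delays (L/R per hop): 0.000232482, 0.01206 ms; sum = 0.0122925 ms.
Propagation delays (d/s per hop): 11.9048, 13.7559 ms; sum = 25.6606 ms.
End-to-end = 25.7 ms.

25.7 ms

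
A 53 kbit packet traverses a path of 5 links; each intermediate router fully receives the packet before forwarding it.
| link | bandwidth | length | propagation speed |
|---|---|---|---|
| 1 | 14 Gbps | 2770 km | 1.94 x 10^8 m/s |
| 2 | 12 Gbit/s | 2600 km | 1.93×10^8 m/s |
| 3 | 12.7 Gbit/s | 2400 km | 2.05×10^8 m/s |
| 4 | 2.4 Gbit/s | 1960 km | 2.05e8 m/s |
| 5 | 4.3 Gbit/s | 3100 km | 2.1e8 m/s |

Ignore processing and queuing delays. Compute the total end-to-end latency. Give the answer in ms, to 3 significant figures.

63.8 ms

L = 53000 bits.
Transmission delays (L/R per hop): 0.00378571, 0.00441667, 0.00417323, 0.0220833, 0.0123256 ms; sum = 0.0467845 ms.
Propagation delays (d/s per hop): 14.2784, 13.4715, 11.7073, 9.56098, 14.7619 ms; sum = 63.7801 ms.
End-to-end = 63.8 ms.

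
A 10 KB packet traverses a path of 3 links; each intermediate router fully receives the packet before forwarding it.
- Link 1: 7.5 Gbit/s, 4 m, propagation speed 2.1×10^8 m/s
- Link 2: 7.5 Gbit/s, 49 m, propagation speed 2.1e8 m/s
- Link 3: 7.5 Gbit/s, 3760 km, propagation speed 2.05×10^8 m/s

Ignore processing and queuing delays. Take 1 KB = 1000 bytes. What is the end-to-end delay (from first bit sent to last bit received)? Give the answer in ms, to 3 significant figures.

18.4 ms

L = 80000 bits.
Transmission delay per hop = L/R = 80000/7500000000 = 0.0106667 ms; 3 hops → 0.032 ms.
Propagation delays (d/s per hop): 1.90476e-05, 0.000233333, 18.3415 ms; sum = 18.3417 ms.
End-to-end = 18.4 ms.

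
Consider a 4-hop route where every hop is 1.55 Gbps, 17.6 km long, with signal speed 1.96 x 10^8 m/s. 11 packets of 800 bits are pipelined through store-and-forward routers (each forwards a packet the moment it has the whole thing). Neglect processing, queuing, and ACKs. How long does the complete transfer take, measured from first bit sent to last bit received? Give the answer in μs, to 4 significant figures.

Per-hop transmission t_tx = L/R = 800/1550000000 = 0.516129 μs.
Per-hop propagation t_prop = 17600/196000000 = 89.7959 μs.
Pipeline fill: first packet needs 4·t_tx to clear all hops; remaining 10 packets each add one t_tx.
Total = (4+11-1)·t_tx + 4·t_prop = 14·0.516129 + 4·89.7959 = 366.4 μs.

366.4 μs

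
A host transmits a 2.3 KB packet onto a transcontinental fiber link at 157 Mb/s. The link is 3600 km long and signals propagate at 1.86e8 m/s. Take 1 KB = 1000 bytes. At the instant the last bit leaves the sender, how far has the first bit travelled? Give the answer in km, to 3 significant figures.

t_tx = L/R = 18400/157000000 = 0.000117197 s.
Distance = s × t_tx = 186000000 × 0.000117197 = 21.8 km.

21.8 km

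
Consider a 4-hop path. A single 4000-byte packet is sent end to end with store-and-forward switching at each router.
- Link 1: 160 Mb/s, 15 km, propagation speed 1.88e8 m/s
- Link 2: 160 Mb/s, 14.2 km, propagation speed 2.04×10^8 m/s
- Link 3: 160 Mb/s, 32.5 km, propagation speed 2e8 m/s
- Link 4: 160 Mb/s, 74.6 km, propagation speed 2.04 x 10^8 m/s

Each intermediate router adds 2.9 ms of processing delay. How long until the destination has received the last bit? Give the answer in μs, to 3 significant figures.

L = 4000 × 8 = 32000 bits.
Transmission delay per hop = L/R = 32000/160000000 = 200 μs; 4 hops → 800 μs.
Propagation delays (d/s per hop): 79.7872, 69.6078, 162.5, 365.686 μs; sum = 677.581 μs.
Processing at 3 router(s): 3 × 2.9 ms = 8700 μs.
End-to-end = 10200 μs.

10200 μs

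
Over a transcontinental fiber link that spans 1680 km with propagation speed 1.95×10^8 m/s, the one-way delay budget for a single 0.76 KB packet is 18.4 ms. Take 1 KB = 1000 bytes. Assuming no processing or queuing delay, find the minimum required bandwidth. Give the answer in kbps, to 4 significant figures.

L = 6080 bits.
Propagation delay = 1680000 / 195000000 = 8.61538 ms.
Transmission budget = 18.4 − 8.61538 = 9.78462 ms.
R ≥ L / t_tx = 6080 bits / 0.00978462 s = 621.4 kbps.

621.4 kbps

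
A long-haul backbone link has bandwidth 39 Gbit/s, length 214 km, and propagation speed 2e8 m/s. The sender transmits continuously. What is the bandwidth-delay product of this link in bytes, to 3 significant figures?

Propagation delay = 214000 / 200000000 = 0.00107 s.
BDP = R × t_prop = 39000000000 × 0.00107 = 41730000 bits.
In bytes: 41730000/8 = 5220000 bytes.

5220000 bytes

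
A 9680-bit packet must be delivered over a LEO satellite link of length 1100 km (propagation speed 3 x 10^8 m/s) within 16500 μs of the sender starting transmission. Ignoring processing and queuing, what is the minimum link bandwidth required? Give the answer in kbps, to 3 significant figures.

754 kbps

Propagation delay = 1100000 / 300000000 = 3666.67 μs.
Transmission budget = 16500 − 3666.67 = 12833.3 μs.
R ≥ L / t_tx = 9680 bits / 0.0128333 s = 754 kbps.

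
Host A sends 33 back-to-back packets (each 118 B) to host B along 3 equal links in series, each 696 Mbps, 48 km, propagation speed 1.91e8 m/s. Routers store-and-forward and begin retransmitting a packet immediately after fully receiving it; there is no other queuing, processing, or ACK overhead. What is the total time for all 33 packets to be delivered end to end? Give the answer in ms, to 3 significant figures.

Per-hop transmission t_tx = L/R = 944/696000000 = 0.00135632 ms.
Per-hop propagation t_prop = 48000/191000000 = 0.251309 ms.
Pipeline fill: first packet needs 3·t_tx to clear all hops; remaining 32 packets each add one t_tx.
Total = (3+33-1)·t_tx + 3·t_prop = 35·0.00135632 + 3·0.251309 = 0.801 ms.

0.801 ms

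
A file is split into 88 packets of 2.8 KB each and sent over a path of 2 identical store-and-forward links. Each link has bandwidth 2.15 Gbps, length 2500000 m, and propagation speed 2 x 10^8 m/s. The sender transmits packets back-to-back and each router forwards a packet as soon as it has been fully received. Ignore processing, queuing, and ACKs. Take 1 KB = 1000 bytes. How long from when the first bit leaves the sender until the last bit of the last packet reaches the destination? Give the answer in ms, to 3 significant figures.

Per-hop transmission t_tx = L/R = 22400/2150000000 = 0.0104186 ms.
Per-hop propagation t_prop = 2500000/200000000 = 12.5 ms.
Pipeline fill: first packet needs 2·t_tx to clear all hops; remaining 87 packets each add one t_tx.
Total = (2+88-1)·t_tx + 2·t_prop = 89·0.0104186 + 2·12.5 = 25.9 ms.

25.9 ms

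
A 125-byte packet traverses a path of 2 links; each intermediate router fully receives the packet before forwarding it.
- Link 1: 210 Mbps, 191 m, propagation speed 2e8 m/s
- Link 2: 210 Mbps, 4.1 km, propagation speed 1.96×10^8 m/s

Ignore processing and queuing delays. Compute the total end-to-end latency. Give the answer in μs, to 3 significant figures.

31.4 μs

L = 125 × 8 = 1000 bits.
Transmission delay per hop = L/R = 1000/210000000 = 4.7619 μs; 2 hops → 9.52381 μs.
Propagation delays (d/s per hop): 0.955, 20.9184 μs; sum = 21.8734 μs.
End-to-end = 31.4 μs.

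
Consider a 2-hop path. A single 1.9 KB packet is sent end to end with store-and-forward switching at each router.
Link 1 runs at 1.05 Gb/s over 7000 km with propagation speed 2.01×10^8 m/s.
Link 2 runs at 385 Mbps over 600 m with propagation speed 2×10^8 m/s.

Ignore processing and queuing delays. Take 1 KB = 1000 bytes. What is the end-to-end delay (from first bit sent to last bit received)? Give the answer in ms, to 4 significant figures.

34.88 ms

L = 15200 bits.
Transmission delays (L/R per hop): 0.0144762, 0.0394805 ms; sum = 0.0539567 ms.
Propagation delays (d/s per hop): 34.8259, 0.003 ms; sum = 34.8289 ms.
End-to-end = 34.88 ms.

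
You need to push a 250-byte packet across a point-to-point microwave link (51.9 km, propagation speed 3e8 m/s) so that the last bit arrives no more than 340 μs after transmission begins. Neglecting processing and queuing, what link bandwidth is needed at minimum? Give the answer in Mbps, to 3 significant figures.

L = 2000 bits.
Propagation delay = 51900 / 300000000 = 173 μs.
Transmission budget = 340 − 173 = 167 μs.
R ≥ L / t_tx = 2000 bits / 0.000167 s = 12.0 Mbps.

12.0 Mbps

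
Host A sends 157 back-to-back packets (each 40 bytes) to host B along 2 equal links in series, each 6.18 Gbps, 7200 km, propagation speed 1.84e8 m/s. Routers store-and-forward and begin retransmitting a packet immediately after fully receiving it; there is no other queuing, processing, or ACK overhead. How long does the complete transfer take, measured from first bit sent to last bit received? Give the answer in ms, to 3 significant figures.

78.3 ms

Per-hop transmission t_tx = L/R = 320/6180000000 = 5.17799e-05 ms.
Per-hop propagation t_prop = 7200000/184000000 = 39.1304 ms.
Pipeline fill: first packet needs 2·t_tx to clear all hops; remaining 156 packets each add one t_tx.
Total = (2+157-1)·t_tx + 2·t_prop = 158·5.17799e-05 + 2·39.1304 = 78.3 ms.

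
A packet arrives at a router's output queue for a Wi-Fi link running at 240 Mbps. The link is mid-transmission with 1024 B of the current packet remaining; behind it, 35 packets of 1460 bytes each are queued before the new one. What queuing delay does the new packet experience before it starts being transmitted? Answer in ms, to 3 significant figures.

Each queued packet: L/R = 11680/240000000 = 0.0486667 ms.
35 queued → 1.70333 ms.
Plus remaining 8192 bits of current packet: 0.0341333 ms.
Queuing delay = 1.74 ms.

1.74 ms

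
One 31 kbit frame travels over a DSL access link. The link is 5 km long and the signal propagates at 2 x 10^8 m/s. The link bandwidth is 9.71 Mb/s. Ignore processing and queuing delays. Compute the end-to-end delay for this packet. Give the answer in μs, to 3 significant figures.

L = 31000 bits.
Transmission delay = L/R = 31000 / 9710000 = 3192.58 μs.
Propagation delay = d/s = 5000 m / 200000000 m/s = 25 μs.
Total = 3220 μs.

3220 μs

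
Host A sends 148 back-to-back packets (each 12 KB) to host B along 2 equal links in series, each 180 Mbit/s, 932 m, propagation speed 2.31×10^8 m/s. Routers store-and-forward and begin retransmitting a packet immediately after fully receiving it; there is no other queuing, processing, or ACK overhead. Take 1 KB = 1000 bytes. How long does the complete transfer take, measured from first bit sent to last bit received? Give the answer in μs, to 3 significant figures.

Per-hop transmission t_tx = L/R = 96000/180000000 = 533.333 μs.
Per-hop propagation t_prop = 932/231000000 = 4.03463 μs.
Pipeline fill: first packet needs 2·t_tx to clear all hops; remaining 147 packets each add one t_tx.
Total = (2+148-1)·t_tx + 2·t_prop = 149·533.333 + 2·4.03463 = 79500 μs.

79500 μs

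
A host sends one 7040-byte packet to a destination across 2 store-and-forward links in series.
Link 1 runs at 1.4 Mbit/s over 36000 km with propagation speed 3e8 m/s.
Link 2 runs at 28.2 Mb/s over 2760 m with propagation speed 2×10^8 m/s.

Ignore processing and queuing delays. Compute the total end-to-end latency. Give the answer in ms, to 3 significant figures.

L = 7040 × 8 = 56320 bits.
Transmission delays (L/R per hop): 40.2286, 1.99716 ms; sum = 42.2257 ms.
Propagation delays (d/s per hop): 120, 0.0138 ms; sum = 120.014 ms.
End-to-end = 162 ms.

162 ms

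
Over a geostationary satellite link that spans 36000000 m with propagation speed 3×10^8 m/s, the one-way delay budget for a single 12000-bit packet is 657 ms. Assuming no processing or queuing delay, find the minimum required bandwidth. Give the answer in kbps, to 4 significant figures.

Propagation delay = 36000000 / 300000000 = 120 ms.
Transmission budget = 657 − 120 = 537 ms.
R ≥ L / t_tx = 12000 bits / 0.537 s = 22.35 kbps.

22.35 kbps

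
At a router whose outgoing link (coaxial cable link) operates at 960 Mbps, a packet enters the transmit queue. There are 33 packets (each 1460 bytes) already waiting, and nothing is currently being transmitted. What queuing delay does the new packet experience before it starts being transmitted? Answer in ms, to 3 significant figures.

0.402 ms

Each queued packet: L/R = 11680/960000000 = 0.0121667 ms.
33 queued → 0.4015 ms.
Queuing delay = 0.402 ms.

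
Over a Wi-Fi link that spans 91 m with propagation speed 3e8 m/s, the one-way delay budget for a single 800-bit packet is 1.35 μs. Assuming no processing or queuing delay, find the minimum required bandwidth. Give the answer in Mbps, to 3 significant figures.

Propagation delay = 91 / 300000000 = 0.303333 μs.
Transmission budget = 1.35 − 0.303333 = 1.04667 μs.
R ≥ L / t_tx = 800 bits / 1.04667e-06 s = 764 Mbps.

764 Mbps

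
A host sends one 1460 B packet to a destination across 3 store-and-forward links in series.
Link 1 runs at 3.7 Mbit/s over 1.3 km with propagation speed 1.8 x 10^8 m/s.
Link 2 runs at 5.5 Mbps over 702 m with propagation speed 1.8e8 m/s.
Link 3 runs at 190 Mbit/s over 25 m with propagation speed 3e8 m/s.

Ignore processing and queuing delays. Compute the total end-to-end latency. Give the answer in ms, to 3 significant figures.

5.35 ms

L = 1460 × 8 = 11680 bits.
Transmission delays (L/R per hop): 3.15676, 2.12364, 0.0614737 ms; sum = 5.34187 ms.
Propagation delays (d/s per hop): 0.00722222, 0.0039, 8.33333e-05 ms; sum = 0.0112056 ms.
End-to-end = 5.35 ms.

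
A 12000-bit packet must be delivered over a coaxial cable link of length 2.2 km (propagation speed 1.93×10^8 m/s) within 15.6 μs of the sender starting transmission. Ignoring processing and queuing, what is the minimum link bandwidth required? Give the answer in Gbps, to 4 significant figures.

2.856 Gbps

Propagation delay = 2200 / 193000000 = 11.399 μs.
Transmission budget = 15.6 − 11.399 = 4.20104 μs.
R ≥ L / t_tx = 12000 bits / 4.20104e-06 s = 2.856 Gbps.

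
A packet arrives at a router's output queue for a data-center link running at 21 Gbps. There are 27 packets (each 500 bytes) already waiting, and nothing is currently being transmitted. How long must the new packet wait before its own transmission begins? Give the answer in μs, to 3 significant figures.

Each queued packet: L/R = 4000/21000000000 = 0.190476 μs.
27 queued → 5.14286 μs.
Queuing delay = 5.14 μs.

5.14 μs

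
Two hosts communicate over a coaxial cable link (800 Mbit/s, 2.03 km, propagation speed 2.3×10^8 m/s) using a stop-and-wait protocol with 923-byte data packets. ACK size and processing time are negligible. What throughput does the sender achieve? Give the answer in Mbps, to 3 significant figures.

275 Mbps

t_tx = L/R = 7384/800000000 = 9.23e-06 s.
t_prop = 2030/2.3e+08 = 8.82609e-06 s; RTT = 1.76522e-05 s.
Cycle = t_tx + RTT = 2.68822e-05 s.
Throughput = L / cycle = 7384 / 2.68822e-05 = 275 Mbps.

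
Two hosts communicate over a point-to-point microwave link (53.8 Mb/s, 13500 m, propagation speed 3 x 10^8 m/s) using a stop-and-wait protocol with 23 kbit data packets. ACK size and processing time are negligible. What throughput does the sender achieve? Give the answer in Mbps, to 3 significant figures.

t_tx = L/R = 23000/53800000 = 0.000427509 s.
t_prop = 13500/300000000 = 4.5e-05 s; RTT = 9e-05 s.
Cycle = t_tx + RTT = 0.000517509 s.
Throughput = L / cycle = 23000 / 0.000517509 = 44.4 Mbps.

44.4 Mbps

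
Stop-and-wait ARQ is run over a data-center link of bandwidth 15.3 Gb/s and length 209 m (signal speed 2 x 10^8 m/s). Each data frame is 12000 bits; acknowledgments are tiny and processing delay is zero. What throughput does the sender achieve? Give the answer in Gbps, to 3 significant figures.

t_tx = L/R = 12000/15300000000 = 7.84314e-07 s.
t_prop = 209/200000000 = 1.045e-06 s; RTT = 2.09e-06 s.
Cycle = t_tx + RTT = 2.87431e-06 s.
Throughput = L / cycle = 12000 / 2.87431e-06 = 4.17 Gbps.

4.17 Gbps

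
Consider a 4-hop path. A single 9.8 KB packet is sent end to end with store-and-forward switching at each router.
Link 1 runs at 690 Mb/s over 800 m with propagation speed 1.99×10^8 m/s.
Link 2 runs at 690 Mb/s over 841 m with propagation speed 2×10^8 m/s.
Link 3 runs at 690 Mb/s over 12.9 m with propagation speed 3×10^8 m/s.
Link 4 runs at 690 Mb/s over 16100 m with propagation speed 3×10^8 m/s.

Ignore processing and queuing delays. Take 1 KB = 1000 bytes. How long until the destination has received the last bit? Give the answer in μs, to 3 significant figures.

L = 78400 bits.
Transmission delay per hop = L/R = 78400/690000000 = 113.623 μs; 4 hops → 454.493 μs.
Propagation delays (d/s per hop): 4.0201, 4.205, 0.043, 53.6667 μs; sum = 61.9348 μs.
End-to-end = 516 μs.

516 μs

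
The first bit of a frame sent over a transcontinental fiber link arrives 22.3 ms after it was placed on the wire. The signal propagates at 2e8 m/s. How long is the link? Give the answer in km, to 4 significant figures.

d = s × t_prop = 200000000 × 0.0223 = 4460 km.

4460 km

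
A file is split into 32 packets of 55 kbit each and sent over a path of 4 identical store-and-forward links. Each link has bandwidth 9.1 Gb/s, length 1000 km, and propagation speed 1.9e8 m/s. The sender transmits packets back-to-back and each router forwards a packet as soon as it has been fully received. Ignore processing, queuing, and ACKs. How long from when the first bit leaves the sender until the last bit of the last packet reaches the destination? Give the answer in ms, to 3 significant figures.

21.3 ms

Per-hop transmission t_tx = L/R = 55000/9100000000 = 0.00604396 ms.
Per-hop propagation t_prop = 1000000/190000000 = 5.26316 ms.
Pipeline fill: first packet needs 4·t_tx to clear all hops; remaining 31 packets each add one t_tx.
Total = (4+32-1)·t_tx + 4·t_prop = 35·0.00604396 + 4·5.26316 = 21.3 ms.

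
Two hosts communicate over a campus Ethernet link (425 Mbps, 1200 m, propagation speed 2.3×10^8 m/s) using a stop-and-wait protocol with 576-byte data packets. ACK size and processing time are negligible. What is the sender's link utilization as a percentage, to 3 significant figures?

t_tx = L/R = 4608/425000000 = 1.08424e-05 s.
t_prop = 1200/2.3e+08 = 5.21739e-06 s; RTT = 1.04348e-05 s.
Cycle = t_tx + RTT = 2.12771e-05 s.
Utilization = t_tx / cycle = 1.08424e-05/2.12771e-05 = 51.0 %.

51.0 %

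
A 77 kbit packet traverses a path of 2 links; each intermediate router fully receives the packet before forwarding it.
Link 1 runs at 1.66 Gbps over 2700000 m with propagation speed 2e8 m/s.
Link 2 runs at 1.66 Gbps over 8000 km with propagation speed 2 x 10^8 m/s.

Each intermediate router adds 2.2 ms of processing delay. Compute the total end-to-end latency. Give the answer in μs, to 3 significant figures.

L = 77000 bits.
Transmission delay per hop = L/R = 77000/1660000000 = 46.3855 μs; 2 hops → 92.7711 μs.
Propagation delays (d/s per hop): 13500, 40000 μs; sum = 53500 μs.
Processing at 1 router(s): 1 × 2.2 ms = 2200 μs.
End-to-end = 55800 μs.

55800 μs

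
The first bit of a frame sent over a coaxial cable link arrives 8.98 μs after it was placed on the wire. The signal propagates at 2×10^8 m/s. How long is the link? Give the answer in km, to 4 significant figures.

1.796 km

d = s × t_prop = 200000000 × 8.98e-06 = 1.796 km.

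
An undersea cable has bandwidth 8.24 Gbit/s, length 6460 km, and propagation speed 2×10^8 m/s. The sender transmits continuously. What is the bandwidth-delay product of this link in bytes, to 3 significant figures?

33300000 bytes

Propagation delay = 6460000 / 200000000 = 0.0323 s.
BDP = R × t_prop = 8240000000 × 0.0323 = 266152000 bits.
In bytes: 266152000/8 = 33300000 bytes.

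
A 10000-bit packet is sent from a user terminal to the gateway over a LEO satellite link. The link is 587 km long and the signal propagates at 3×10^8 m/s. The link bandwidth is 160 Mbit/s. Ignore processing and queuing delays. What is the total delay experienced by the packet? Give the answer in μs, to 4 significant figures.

2019 μs

Transmission delay = L/R = 10000 / 160000000 = 62.5 μs.
Propagation delay = d/s = 587000 m / 300000000 m/s = 1956.67 μs.
Total = 2019 μs.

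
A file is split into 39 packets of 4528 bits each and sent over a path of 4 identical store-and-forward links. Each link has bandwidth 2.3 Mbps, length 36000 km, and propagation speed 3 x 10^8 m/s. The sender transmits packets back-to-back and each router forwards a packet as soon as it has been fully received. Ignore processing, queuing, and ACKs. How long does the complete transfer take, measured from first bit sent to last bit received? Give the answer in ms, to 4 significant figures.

562.7 ms

Per-hop transmission t_tx = L/R = 4528/2300000 = 1.9687 ms.
Per-hop propagation t_prop = 36000000/300000000 = 120 ms.
Pipeline fill: first packet needs 4·t_tx to clear all hops; remaining 38 packets each add one t_tx.
Total = (4+39-1)·t_tx + 4·t_prop = 42·1.9687 + 4·120 = 562.7 ms.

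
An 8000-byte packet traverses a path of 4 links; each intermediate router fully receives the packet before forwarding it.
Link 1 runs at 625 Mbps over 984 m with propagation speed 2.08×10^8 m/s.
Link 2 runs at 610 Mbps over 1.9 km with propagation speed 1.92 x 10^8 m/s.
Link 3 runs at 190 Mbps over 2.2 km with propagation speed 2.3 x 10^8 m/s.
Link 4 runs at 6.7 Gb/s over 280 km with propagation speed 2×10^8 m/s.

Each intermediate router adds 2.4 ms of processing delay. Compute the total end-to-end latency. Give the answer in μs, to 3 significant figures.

9180 μs

L = 8000 × 8 = 64000 bits.
Transmission delays (L/R per hop): 102.4, 104.918, 336.842, 9.55224 μs; sum = 553.712 μs.
Propagation delays (d/s per hop): 4.73077, 9.89583, 9.56522, 1400 μs; sum = 1424.19 μs.
Processing at 3 router(s): 3 × 2.4 ms = 7200 μs.
End-to-end = 9180 μs.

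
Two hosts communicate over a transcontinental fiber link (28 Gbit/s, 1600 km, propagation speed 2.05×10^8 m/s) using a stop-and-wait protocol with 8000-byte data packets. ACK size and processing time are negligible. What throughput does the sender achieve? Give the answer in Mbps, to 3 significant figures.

4.10 Mbps

t_tx = L/R = 64000/28000000000 = 2.28571e-06 s.
t_prop = 1600000/2.05e+08 = 0.00780488 s; RTT = 0.0156098 s.
Cycle = t_tx + RTT = 0.015612 s.
Throughput = L / cycle = 64000 / 0.015612 = 4.10 Mbps.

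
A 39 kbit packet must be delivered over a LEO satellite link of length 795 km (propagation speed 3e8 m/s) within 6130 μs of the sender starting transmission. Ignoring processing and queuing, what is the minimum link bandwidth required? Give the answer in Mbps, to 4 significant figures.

Propagation delay = 795000 / 300000000 = 2650 μs.
Transmission budget = 6130 − 2650 = 3480 μs.
R ≥ L / t_tx = 39000 bits / 0.00348 s = 11.21 Mbps.

11.21 Mbps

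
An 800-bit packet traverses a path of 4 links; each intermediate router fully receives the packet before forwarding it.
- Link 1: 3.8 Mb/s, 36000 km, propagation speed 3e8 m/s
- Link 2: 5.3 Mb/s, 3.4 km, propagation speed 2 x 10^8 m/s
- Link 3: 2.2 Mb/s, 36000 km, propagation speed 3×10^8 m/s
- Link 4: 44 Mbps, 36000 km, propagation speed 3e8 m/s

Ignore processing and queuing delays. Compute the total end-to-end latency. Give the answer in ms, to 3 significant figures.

361 ms

Transmission delays (L/R per hop): 0.210526, 0.150943, 0.363636, 0.0181818 ms; sum = 0.743288 ms.
Propagation delays (d/s per hop): 120, 0.017, 120, 120 ms; sum = 360.017 ms.
End-to-end = 361 ms.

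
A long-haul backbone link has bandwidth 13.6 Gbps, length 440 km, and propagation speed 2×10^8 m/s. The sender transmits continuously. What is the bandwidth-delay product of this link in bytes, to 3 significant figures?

Propagation delay = 440000 / 200000000 = 0.0022 s.
BDP = R × t_prop = 13600000000 × 0.0022 = 29920000 bits.
In bytes: 29920000/8 = 3740000 bytes.

3740000 bytes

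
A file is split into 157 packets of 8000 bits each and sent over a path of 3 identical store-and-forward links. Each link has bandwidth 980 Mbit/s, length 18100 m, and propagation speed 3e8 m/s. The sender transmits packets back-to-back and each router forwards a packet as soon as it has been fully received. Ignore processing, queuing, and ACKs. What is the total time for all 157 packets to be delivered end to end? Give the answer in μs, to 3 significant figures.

1480 μs

Per-hop transmission t_tx = L/R = 8000/980000000 = 8.16327 μs.
Per-hop propagation t_prop = 18100/300000000 = 60.3333 μs.
Pipeline fill: first packet needs 3·t_tx to clear all hops; remaining 156 packets each add one t_tx.
Total = (3+157-1)·t_tx + 3·t_prop = 159·8.16327 + 3·60.3333 = 1480 μs.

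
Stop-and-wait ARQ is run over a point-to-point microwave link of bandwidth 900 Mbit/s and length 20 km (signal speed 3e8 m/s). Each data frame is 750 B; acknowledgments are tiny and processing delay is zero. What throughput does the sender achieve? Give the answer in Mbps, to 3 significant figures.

t_tx = L/R = 6000/900000000 = 6.66667e-06 s.
t_prop = 20000/300000000 = 6.66667e-05 s; RTT = 0.000133333 s.
Cycle = t_tx + RTT = 0.00014 s.
Throughput = L / cycle = 6000 / 0.00014 = 42.9 Mbps.

42.9 Mbps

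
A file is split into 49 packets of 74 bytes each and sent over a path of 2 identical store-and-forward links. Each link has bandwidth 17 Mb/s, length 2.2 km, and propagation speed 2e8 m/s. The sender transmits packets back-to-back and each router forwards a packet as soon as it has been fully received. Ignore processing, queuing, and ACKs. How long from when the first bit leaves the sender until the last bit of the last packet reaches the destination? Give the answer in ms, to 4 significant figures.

1.763 ms

Per-hop transmission t_tx = L/R = 592/17000000 = 0.0348235 ms.
Per-hop propagation t_prop = 2200/200000000 = 0.011 ms.
Pipeline fill: first packet needs 2·t_tx to clear all hops; remaining 48 packets each add one t_tx.
Total = (2+49-1)·t_tx + 2·t_prop = 50·0.0348235 + 2·0.011 = 1.763 ms.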